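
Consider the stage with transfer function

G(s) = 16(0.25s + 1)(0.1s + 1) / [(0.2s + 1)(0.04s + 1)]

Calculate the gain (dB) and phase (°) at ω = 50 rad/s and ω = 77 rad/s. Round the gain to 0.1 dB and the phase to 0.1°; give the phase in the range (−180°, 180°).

ω = 50: 33.2 dB, 16.4°; ω = 77: 33.6 dB, 11.3°

At ω = 50 rad/s:
zero (1 + j50·0.25) = 1 + j12.5 → |·| ≈ 12.54, ∠ ≈ 85.43°
zero (1 + j50·0.1) = 1 + j5 → |·| ≈ 5.099, ∠ ≈ 78.69°
pole (1 + j50·0.2) = 1 + j10 → |·| ≈ 10.05, ∠ ≈ 84.29°
pole (1 + j50·0.04) = 1 + j2 → |·| ≈ 2.2361, ∠ ≈ 63.43°
|G| = 16 · 12.54 · 5.099 / (10.05 · 2.2361) ≈ 45.525
Gain = 20 log₁₀(45.525) ≈ 33.16 dB
∠G = (85.43° + 78.69°) − (84.29° + 63.43°) = 16.40°

At ω = 77 rad/s:
zero (1 + j77·0.25) = 1 + j19.25 → |·| ≈ 19.276, ∠ ≈ 87.03°
zero (1 + j77·0.1) = 1 + j7.7 → |·| ≈ 7.7647, ∠ ≈ 82.60°
pole (1 + j77·0.2) = 1 + j15.4 → |·| ≈ 15.432, ∠ ≈ 86.28°
pole (1 + j77·0.04) = 1 + j3.08 → |·| ≈ 3.2383, ∠ ≈ 72.01°
|G| = 16 · 19.276 · 7.7647 / (15.432 · 3.2383) ≈ 47.921
Gain = 20 log₁₀(47.921) ≈ 33.61 dB
∠G = (87.03° + 82.60°) − (86.28° + 72.01°) = 11.34°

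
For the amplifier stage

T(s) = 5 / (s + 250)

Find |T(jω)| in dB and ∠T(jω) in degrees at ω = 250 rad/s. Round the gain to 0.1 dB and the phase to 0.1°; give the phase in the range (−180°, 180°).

-37.0 dB, -45.0°

Substitute s = j250:
Numerator: 5 = 5 + j0
Denominator: (j250) + 250 = 250 + j250
|N| = √(5² + 0²) ≈ 5, ∠N ≈ 0.00°
|D| = √(250² + 250²) ≈ 353.55, ∠D ≈ 45.00°
|T| = 5 / 353.55 ≈ 0.014142
Gain = 20 log₁₀(0.014142) ≈ -36.99 dB
∠T = 0.00° − 45.00° = -45.00°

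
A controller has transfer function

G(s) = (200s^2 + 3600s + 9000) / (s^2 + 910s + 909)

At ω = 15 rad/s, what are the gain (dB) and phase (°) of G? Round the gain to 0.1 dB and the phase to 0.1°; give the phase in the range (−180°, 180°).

13.5 dB, 36.6°

Substitute s = j15:
Numerator: 200(j15)^2 + 3600(j15) + 9000 = -36000 + j54000
Denominator: (j15)^2 + 910(j15) + 909 = 684 + j13650
|N| = √(36000² + 54000²) ≈ 64900, ∠N ≈ 123.69°
|D| = √(684² + 13650²) ≈ 13667, ∠D ≈ 87.13°
|G| = 64900 / 13667 ≈ 4.7487
Gain = 20 log₁₀(4.7487) ≈ 13.53 dB
∠G = 123.69° − 87.13° = 36.56°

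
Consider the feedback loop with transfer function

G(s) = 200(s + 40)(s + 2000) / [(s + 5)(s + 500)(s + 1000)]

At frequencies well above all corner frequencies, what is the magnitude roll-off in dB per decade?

Each pole contributes −20 dB/decade at high frequency; each zero contributes +20 dB/decade.
Net: 2 zero(s) − 3 pole(s) → -20 dB/decade.

-20 dB/decade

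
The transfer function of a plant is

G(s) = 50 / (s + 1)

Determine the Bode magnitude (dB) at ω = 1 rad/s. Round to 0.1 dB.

Substitute s = j1:
Numerator: 50 = 50 + j0
Denominator: (j1) + 1 = 1 + j1
|N| = √(50² + 0²) ≈ 50, ∠N ≈ 0.00°
|D| = √(1² + 1²) ≈ 1.4142, ∠D ≈ 45.00°
|G| = 50 / 1.4142 ≈ 35.356
Gain = 20 log₁₀(35.356) ≈ 30.97 dB

31.0 dB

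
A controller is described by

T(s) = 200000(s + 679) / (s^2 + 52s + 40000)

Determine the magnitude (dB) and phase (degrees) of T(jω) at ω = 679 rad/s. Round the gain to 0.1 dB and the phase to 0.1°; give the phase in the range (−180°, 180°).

53.2 dB, -130.2°

At s = jω = j679:
zero (s+679): 679 + j679 → |·| = √(679²+679²) = √922082 ≈ 960.25, ∠ = arctan(679/679) ≈ 45.00°
quadratic: (j679)² + 52·j679 + 40000 = -421041 + j35308 → |·| ≈ 4.2252e+05, ∠ ≈ 175.21°
|T| = 200000 · 960.25 / 4.2252e+05 ≈ 454.53
Gain = 20 log₁₀(454.53) ≈ 53.15 dB
∠T = 45.00° − 175.21° = -130.21°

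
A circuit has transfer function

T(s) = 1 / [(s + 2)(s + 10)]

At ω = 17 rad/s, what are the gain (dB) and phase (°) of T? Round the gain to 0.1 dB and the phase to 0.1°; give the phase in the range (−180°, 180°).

At s = jω = j17:
pole (s+2): 2 + j17 → |·| = √(2²+17²) = √293 ≈ 17.117, ∠ = arctan(17/2) ≈ 83.29°
pole (s+10): 10 + j17 → |·| = √(10²+17²) = √389 ≈ 19.723, ∠ = arctan(17/10) ≈ 59.53°
|T| = 1 / 337.6 ≈ 0.0029621
Gain = 20 log₁₀(0.0029621) ≈ -50.57 dB
∠T = 0.00° − 142.82° = -142.82°

-50.6 dB, -142.8°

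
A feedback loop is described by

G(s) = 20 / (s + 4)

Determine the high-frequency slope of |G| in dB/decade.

Each pole contributes −20 dB/decade at high frequency; each zero contributes +20 dB/decade.
Net: 0 zero(s) − 1 pole(s) → -20 dB/decade.

-20 dB/decade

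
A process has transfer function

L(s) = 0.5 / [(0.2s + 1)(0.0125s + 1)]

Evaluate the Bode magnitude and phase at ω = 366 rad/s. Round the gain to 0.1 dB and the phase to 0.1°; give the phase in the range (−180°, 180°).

At ω = 366 rad/s:
pole (1 + j366·0.2) = 1 + j73.2 → |·| ≈ 73.207, ∠ ≈ 89.22°
pole (1 + j366·0.0125) = 1 + j4.575 → |·| ≈ 4.683, ∠ ≈ 77.67°
|L| = 0.5 · 1 / (73.207 · 4.683) ≈ 0.0014585
Gain = 20 log₁₀(0.0014585) ≈ -56.72 dB
∠L = (0°) − (89.22° + 77.67°) = -166.89°

-56.7 dB, -166.9°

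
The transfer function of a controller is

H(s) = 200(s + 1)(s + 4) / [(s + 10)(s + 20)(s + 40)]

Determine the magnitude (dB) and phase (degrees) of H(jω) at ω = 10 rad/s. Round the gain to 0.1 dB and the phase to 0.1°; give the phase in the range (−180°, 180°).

4.4 dB, 66.9°

At s = jω = j10:
zero (s+1): 1 + j10 → |·| = √(1²+10²) = √101 ≈ 10.05, ∠ = arctan(10/1) ≈ 84.29°
zero (s+4): 4 + j10 → |·| = √(4²+10²) = √116 ≈ 10.77, ∠ = arctan(10/4) ≈ 68.20°
pole (s+10): 10 + j10 → |·| = √(10²+10²) = √200 ≈ 14.142, ∠ = arctan(10/10) ≈ 45.00°
pole (s+20): 20 + j10 → |·| = √(20²+10²) = √500 ≈ 22.361, ∠ = arctan(10/20) ≈ 26.57°
pole (s+40): 40 + j10 → |·| = √(40²+10²) = √1700 ≈ 41.231, ∠ = arctan(10/40) ≈ 14.04°
|H| = 200 · 108.24 / 13038 ≈ 1.6604
Gain = 20 log₁₀(1.6604) ≈ 4.40 dB
∠H = 152.49° − 85.61° = 66.88°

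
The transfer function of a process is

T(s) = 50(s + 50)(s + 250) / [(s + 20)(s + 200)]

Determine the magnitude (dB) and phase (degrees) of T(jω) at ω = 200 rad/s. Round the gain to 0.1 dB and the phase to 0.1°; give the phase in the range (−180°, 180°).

At s = jω = j200:
zero (s+50): 50 + j200 → |·| = √(50²+200²) = √42500 ≈ 206.16, ∠ = arctan(200/50) ≈ 75.96°
zero (s+250): 250 + j200 → |·| = √(250²+200²) = √102500 ≈ 320.16, ∠ = arctan(200/250) ≈ 38.66°
pole (s+20): 20 + j200 → |·| = √(20²+200²) = √40400 ≈ 201, ∠ = arctan(200/20) ≈ 84.29°
pole (s+200): 200 + j200 → |·| = √(200²+200²) = √80000 ≈ 282.84, ∠ = arctan(200/200) ≈ 45.00°
|T| = 50 · 66004 / 56851 ≈ 58.05
Gain = 20 log₁₀(58.05) ≈ 35.28 dB
∠T = 114.62° − 129.29° = -14.67°

35.3 dB, -14.7°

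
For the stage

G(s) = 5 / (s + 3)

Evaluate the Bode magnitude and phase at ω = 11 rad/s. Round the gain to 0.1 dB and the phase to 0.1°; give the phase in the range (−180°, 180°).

-7.2 dB, -74.7°

At s = jω = j11:
pole (s+3): 3 + j11 → |·| = √(3²+11²) = √130 ≈ 11.402, ∠ = arctan(11/3) ≈ 74.74°
|G| = 5 / 11.402 ≈ 0.43852
Gain = 20 log₁₀(0.43852) ≈ -7.16 dB
∠G = 0.00° − 74.74° = -74.74°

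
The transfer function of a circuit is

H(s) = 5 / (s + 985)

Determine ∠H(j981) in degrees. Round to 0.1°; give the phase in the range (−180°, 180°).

At s = jω = j981:
pole (s+985): 985 + j981 → |·| = √(985²+981²) = √1932586 ≈ 1390.2, ∠ = arctan(981/985) ≈ 44.88°
∠H = 0.00° − 44.88° = -44.88°

-44.9°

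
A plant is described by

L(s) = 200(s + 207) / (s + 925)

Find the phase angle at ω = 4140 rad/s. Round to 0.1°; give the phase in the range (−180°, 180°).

At s = jω = j4140:
zero (s+207): 207 + j4140 → |·| = √(207²+4140²) = √17182449 ≈ 4145.2, ∠ = arctan(4140/207) ≈ 87.14°
pole (s+925): 925 + j4140 → |·| = √(925²+4140²) = √17995225 ≈ 4242.1, ∠ = arctan(4140/925) ≈ 77.41°
∠L = 87.14° − 77.41° = 9.73°

9.7°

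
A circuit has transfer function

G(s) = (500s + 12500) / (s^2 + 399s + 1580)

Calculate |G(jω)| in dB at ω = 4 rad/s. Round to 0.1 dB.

15.1 dB

Substitute s = j4:
Numerator: 500(j4) + 12500 = 12500 + j2000
Denominator: (j4)^2 + 399(j4) + 1580 = 1564 + j1596
|N| = √(12500² + 2000²) ≈ 12659, ∠N ≈ 9.09°
|D| = √(1564² + 1596²) ≈ 2234.6, ∠D ≈ 45.58°
|G| = 12659 / 2234.6 ≈ 5.665
Gain = 20 log₁₀(5.665) ≈ 15.06 dB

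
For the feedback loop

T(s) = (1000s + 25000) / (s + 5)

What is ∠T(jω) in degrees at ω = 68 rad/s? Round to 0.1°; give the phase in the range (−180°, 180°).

-16.0°

Substitute s = j68:
Numerator: 1000(j68) + 25000 = 25000 + j68000
Denominator: (j68) + 5 = 5 + j68
|N| = √(25000² + 68000²) ≈ 72450, ∠N ≈ 69.81°
|D| = √(5² + 68²) ≈ 68.184, ∠D ≈ 85.79°
∠T = 69.81° − 85.79° = -15.98°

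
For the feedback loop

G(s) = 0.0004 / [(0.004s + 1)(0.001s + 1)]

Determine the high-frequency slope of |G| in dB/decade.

Each pole contributes −20 dB/decade at high frequency; each zero contributes +20 dB/decade.
Net: 0 zero(s) − 2 pole(s) → -40 dB/decade.

-40 dB/decade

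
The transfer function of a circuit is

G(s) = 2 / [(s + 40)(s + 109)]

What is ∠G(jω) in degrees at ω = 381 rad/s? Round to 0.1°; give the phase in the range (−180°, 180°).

-158.0°

At s = jω = j381:
pole (s+40): 40 + j381 → |·| = √(40²+381²) = √146761 ≈ 383.09, ∠ = arctan(381/40) ≈ 84.01°
pole (s+109): 109 + j381 → |·| = √(109²+381²) = √157042 ≈ 396.29, ∠ = arctan(381/109) ≈ 74.03°
∠G = 0.00° − 158.04° = -158.04°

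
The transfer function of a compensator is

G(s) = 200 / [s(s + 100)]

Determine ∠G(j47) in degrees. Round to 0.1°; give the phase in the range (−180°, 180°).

At s = jω = j47:
pole (s+100): 100 + j47 → |·| = √(100²+47²) = √12209 ≈ 110.49, ∠ = arctan(47/100) ≈ 25.17°
pole at origin: |s| = 47, ∠ = 90.00° (in denominator)
∠G = 0.00° − 115.17° = -115.17°

-115.2°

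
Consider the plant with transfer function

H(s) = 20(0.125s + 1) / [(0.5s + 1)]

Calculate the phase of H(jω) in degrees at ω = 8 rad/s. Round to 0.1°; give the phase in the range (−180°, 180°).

-31.0°

At ω = 8 rad/s:
zero (1 + j8·0.125) = 1 + j1 → |·| ≈ 1.4142, ∠ ≈ 45.00°
pole (1 + j8·0.5) = 1 + j4 → |·| ≈ 4.1231, ∠ ≈ 75.96°
∠H = (45.00°) − (75.96°) = -30.96°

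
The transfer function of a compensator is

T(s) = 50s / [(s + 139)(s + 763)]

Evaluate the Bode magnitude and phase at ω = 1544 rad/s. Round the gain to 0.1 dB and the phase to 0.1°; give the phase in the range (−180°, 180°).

At s = jω = j1544:
zero at origin: s = j1544 → |·| = 1544, ∠ = 90.00°
pole (s+139): 139 + j1544 → |·| = √(139²+1544²) = √2403257 ≈ 1550.2, ∠ = arctan(1544/139) ≈ 84.86°
pole (s+763): 763 + j1544 → |·| = √(763²+1544²) = √2966105 ≈ 1722.2, ∠ = arctan(1544/763) ≈ 63.70°
|T| = 50 · 1544 / 2.6698e+06 ≈ 0.028916
Gain = 20 log₁₀(0.028916) ≈ -30.78 dB
∠T = 90.00° − 148.56° = -58.56°

-30.8 dB, -58.6°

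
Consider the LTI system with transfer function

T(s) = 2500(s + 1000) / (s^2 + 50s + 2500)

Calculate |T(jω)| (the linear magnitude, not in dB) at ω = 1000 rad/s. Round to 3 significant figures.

3.54

At s = jω = j1000:
zero (s+1000): 1000 + j1000 → |·| = √(1000²+1000²) = √2000000 ≈ 1414.2, ∠ = arctan(1000/1000) ≈ 45.00°
quadratic: (j1000)² + 50·j1000 + 2500 = -997500 + j50000 → |·| ≈ 9.9875e+05, ∠ ≈ 177.13°
|T| = 2500 · 1414.2 / 9.9875e+05 ≈ 3.5399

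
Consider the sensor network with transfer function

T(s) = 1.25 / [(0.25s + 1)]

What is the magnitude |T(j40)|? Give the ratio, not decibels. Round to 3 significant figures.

At ω = 40 rad/s:
pole (1 + j40·0.25) = 1 + j10 → |·| ≈ 10.05, ∠ ≈ 84.29°
|T| = 1.25 · 1 / (10.05) ≈ 0.12438

0.124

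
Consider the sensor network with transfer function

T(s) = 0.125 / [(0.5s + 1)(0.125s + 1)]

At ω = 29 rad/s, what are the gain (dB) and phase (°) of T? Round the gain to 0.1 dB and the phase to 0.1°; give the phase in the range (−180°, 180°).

At ω = 29 rad/s:
pole (1 + j29·0.5) = 1 + j14.5 → |·| ≈ 14.534, ∠ ≈ 86.05°
pole (1 + j29·0.125) = 1 + j3.625 → |·| ≈ 3.7604, ∠ ≈ 74.58°
|T| = 0.125 · 1 / (14.534 · 3.7604) ≈ 0.0022871
Gain = 20 log₁₀(0.0022871) ≈ -52.81 dB
∠T = (0°) − (86.05° + 74.58°) = -160.63°

-52.8 dB, -160.6°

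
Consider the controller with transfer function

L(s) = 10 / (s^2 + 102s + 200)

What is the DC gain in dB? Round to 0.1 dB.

L(0) = 10 / 200 = 0.05
20 log₁₀(0.05) ≈ -26.02 dB

-26.0 dB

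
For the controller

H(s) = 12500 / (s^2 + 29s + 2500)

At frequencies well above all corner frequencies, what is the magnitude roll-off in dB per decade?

-40 dB/decade

Each pole contributes −20 dB/decade at high frequency; each zero contributes +20 dB/decade.
Net: 0 zero(s) − 2 pole(s) → -40 dB/decade.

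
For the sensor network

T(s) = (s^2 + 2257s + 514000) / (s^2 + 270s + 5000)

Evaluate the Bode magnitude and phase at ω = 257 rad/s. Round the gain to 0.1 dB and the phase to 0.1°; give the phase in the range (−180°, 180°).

18.0 dB, -79.0°

Substitute s = j257:
Numerator: (j257)^2 + 2257(j257) + 514000 = 447951 + j580049
Denominator: (j257)^2 + 270(j257) + 5000 = -61049 + j69390
|N| = √(447951² + 580049²) ≈ 7.3288e+05, ∠N ≈ 52.32°
|D| = √(61049² + 69390²) ≈ 92423, ∠D ≈ 131.34°
|T| = 7.3288e+05 / 92423 ≈ 7.9296
Gain = 20 log₁₀(7.9296) ≈ 17.99 dB
∠T = 52.32° − 131.34° = -79.02°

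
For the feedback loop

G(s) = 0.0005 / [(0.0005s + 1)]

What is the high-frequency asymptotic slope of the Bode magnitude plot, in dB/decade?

Each pole contributes −20 dB/decade at high frequency; each zero contributes +20 dB/decade.
Net: 0 zero(s) − 1 pole(s) → -20 dB/decade.

-20 dB/decade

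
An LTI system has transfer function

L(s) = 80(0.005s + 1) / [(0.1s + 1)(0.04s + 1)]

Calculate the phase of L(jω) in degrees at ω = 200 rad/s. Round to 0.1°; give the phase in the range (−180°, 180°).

At ω = 200 rad/s:
zero (1 + j200·0.005) = 1 + j1 → |·| ≈ 1.4142, ∠ ≈ 45.00°
pole (1 + j200·0.1) = 1 + j20 → |·| ≈ 20.025, ∠ ≈ 87.14°
pole (1 + j200·0.04) = 1 + j8 → |·| ≈ 8.0623, ∠ ≈ 82.87°
∠L = (45.00°) − (87.14° + 82.87°) = -125.01°

-125.0°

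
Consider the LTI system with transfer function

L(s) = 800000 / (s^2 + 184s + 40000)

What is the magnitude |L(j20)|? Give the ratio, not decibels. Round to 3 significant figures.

20.1

At s = jω = j20:
quadratic: (j20)² + 184·j20 + 40000 = 39600 + j3680 → |·| ≈ 39771, ∠ ≈ 5.31°
|L| = 800000 / 39771 ≈ 20.115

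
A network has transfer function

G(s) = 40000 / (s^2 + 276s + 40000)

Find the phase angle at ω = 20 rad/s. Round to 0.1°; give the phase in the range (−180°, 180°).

At s = jω = j20:
quadratic: (j20)² + 276·j20 + 40000 = 39600 + j5520 → |·| ≈ 39983, ∠ ≈ 7.94°
∠G = 0.00° − 7.94° = -7.94°

-7.9°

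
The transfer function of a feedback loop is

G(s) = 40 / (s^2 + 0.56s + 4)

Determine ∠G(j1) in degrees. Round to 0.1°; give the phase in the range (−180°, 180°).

At s = jω = j1:
quadratic: (j1)² + 0.56·j1 + 4 = 3 + j0.56 → |·| ≈ 3.0518, ∠ ≈ 10.57°
∠G = 0.00° − 10.57° = -10.57°

-10.6°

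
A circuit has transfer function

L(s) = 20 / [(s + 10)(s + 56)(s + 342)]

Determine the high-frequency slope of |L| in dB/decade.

-60 dB/decade

Each pole contributes −20 dB/decade at high frequency; each zero contributes +20 dB/decade.
Net: 0 zero(s) − 3 pole(s) → -60 dB/decade.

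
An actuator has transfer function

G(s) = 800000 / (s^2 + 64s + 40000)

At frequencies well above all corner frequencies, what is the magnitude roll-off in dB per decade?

-40 dB/decade

Each pole contributes −20 dB/decade at high frequency; each zero contributes +20 dB/decade.
Net: 0 zero(s) − 2 pole(s) → -40 dB/decade.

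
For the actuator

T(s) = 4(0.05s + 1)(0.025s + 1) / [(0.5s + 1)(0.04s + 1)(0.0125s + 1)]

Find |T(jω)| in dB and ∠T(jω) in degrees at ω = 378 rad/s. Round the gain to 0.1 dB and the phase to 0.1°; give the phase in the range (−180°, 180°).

At ω = 378 rad/s:
zero (1 + j378·0.05) = 1 + j18.9 → |·| ≈ 18.926, ∠ ≈ 86.97°
zero (1 + j378·0.025) = 1 + j9.45 → |·| ≈ 9.5028, ∠ ≈ 83.96°
pole (1 + j378·0.5) = 1 + j189 → |·| ≈ 189, ∠ ≈ 89.70°
pole (1 + j378·0.04) = 1 + j15.12 → |·| ≈ 15.153, ∠ ≈ 86.22°
pole (1 + j378·0.0125) = 1 + j4.725 → |·| ≈ 4.8297, ∠ ≈ 78.05°
|T| = 4 · 18.926 · 9.5028 / (189 · 15.153 · 4.8297) ≈ 0.05201
Gain = 20 log₁₀(0.05201) ≈ -25.68 dB
∠T = (86.97° + 83.96°) − (89.70° + 86.22° + 78.05°) = -83.04°

-25.7 dB, -83.0°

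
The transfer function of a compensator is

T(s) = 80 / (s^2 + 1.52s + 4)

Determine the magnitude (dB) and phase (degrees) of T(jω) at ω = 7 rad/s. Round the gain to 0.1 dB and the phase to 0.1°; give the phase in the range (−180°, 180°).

At s = jω = j7:
quadratic: (j7)² + 1.52·j7 + 4 = -45 + j10.64 → |·| ≈ 46.241, ∠ ≈ 166.70°
|T| = 80 / 46.241 ≈ 1.7301
Gain = 20 log₁₀(1.7301) ≈ 4.76 dB
∠T = 0.00° − 166.70° = -166.70°

4.8 dB, -166.7°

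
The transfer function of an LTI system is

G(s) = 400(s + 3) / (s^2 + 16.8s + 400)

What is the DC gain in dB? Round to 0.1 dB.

9.5 dB

G(0) = 400·3 / 400 = 3
20 log₁₀(3) ≈ 9.54 dB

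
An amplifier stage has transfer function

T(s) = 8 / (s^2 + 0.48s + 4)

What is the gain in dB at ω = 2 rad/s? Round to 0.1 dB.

18.4 dB

At s = jω = j2:
quadratic: (j2)² + 0.48·j2 + 4 = 0 + j0.96 → |·| ≈ 0.96, ∠ ≈ 90.00°
|T| = 8 / 0.96 ≈ 8.3333
Gain = 20 log₁₀(8.3333) ≈ 18.42 dB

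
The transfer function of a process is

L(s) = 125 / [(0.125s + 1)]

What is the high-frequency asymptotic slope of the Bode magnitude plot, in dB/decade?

-20 dB/decade

Each pole contributes −20 dB/decade at high frequency; each zero contributes +20 dB/decade.
Net: 0 zero(s) − 1 pole(s) → -20 dB/decade.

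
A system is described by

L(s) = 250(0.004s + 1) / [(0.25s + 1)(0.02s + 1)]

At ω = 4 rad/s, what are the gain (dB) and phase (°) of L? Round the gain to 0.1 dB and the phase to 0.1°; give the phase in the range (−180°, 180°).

44.9 dB, -48.7°

At ω = 4 rad/s:
zero (1 + j4·0.004) = 1 + j0.016 → |·| ≈ 1.0001, ∠ ≈ 0.92°
pole (1 + j4·0.25) = 1 + j1 → |·| ≈ 1.4142, ∠ ≈ 45.00°
pole (1 + j4·0.02) = 1 + j0.08 → |·| ≈ 1.0032, ∠ ≈ 4.57°
|L| = 250 · 1.0001 / (1.4142 · 1.0032) ≈ 176.23
Gain = 20 log₁₀(176.23) ≈ 44.92 dB
∠L = (0.92°) − (45.00° + 4.57°) = -48.65°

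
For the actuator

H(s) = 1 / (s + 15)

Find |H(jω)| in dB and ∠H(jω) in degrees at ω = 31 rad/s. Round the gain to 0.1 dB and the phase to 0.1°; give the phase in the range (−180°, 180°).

-30.7 dB, -64.2°

Substitute s = j31:
Numerator: 1 = 1 + j0
Denominator: (j31) + 15 = 15 + j31
|N| = √(1² + 0²) ≈ 1, ∠N ≈ 0.00°
|D| = √(15² + 31²) ≈ 34.438, ∠D ≈ 64.18°
|H| = 1 / 34.438 ≈ 0.029038
Gain = 20 log₁₀(0.029038) ≈ -30.74 dB
∠H = 0.00° − 64.18° = -64.18°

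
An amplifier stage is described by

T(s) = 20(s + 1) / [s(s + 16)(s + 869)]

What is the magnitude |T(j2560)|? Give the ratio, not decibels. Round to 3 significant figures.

2.89e-06

At s = jω = j2560:
zero (s+1): 1 + j2560 → |·| = √(1²+2560²) = √6553601 ≈ 2560, ∠ = arctan(2560/1) ≈ 89.98°
pole (s+16): 16 + j2560 → |·| = √(16²+2560²) = √6553856 ≈ 2560, ∠ = arctan(2560/16) ≈ 89.64°
pole (s+869): 869 + j2560 → |·| = √(869²+2560²) = √7308761 ≈ 2703.5, ∠ = arctan(2560/869) ≈ 71.25°
pole at origin: |s| = 2560, ∠ = 90.00° (in denominator)
|T| = 20 · 2560 / 1.7718e+10 ≈ 2.8897e-06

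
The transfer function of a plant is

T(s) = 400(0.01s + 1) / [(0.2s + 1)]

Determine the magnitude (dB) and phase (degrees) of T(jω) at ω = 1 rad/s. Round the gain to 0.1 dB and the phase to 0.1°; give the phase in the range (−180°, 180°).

At ω = 1 rad/s:
zero (1 + j1·0.01) = 1 + j0.01 → |·| ≈ 1, ∠ ≈ 0.57°
pole (1 + j1·0.2) = 1 + j0.2 → |·| ≈ 1.0198, ∠ ≈ 11.31°
|T| = 400 · 1 / (1.0198) ≈ 392.23
Gain = 20 log₁₀(392.23) ≈ 51.87 dB
∠T = (0.57°) − (11.31°) = -10.74°

51.9 dB, -10.7°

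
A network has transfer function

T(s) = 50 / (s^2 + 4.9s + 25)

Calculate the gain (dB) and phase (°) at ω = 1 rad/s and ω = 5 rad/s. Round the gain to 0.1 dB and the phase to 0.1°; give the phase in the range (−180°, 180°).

At s = jω = j1:
quadratic: (j1)² + 4.9·j1 + 25 = 24 + j4.9 → |·| ≈ 24.495, ∠ ≈ 11.54°
|T| = 50 / 24.495 ≈ 2.0412
Gain = 20 log₁₀(2.0412) ≈ 6.20 dB
∠T = 0.00° − 11.54° = -11.54°

At s = jω = j5:
quadratic: (j5)² + 4.9·j5 + 25 = 0 + j24.5 → |·| ≈ 24.5, ∠ ≈ 90.00°
|T| = 50 / 24.5 ≈ 2.0408
Gain = 20 log₁₀(2.0408) ≈ 6.20 dB
∠T = 0.00° − 90.00° = -90.00°

ω = 1: 6.2 dB, -11.5°; ω = 5: 6.2 dB, -90.0°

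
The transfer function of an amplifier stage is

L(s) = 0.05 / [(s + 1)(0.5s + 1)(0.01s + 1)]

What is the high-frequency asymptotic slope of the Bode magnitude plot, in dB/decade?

-60 dB/decade

Each pole contributes −20 dB/decade at high frequency; each zero contributes +20 dB/decade.
Net: 0 zero(s) − 3 pole(s) → -60 dB/decade.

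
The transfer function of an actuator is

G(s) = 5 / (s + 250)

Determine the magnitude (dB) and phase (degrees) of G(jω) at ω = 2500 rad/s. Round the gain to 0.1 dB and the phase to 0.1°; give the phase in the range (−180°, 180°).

At s = jω = j2500:
pole (s+250): 250 + j2500 → |·| = √(250²+2500²) = √6312500 ≈ 2512.5, ∠ = arctan(2500/250) ≈ 84.29°
|G| = 5 / 2512.5 ≈ 0.00199
Gain = 20 log₁₀(0.00199) ≈ -54.02 dB
∠G = 0.00° − 84.29° = -84.29°

-54.0 dB, -84.3°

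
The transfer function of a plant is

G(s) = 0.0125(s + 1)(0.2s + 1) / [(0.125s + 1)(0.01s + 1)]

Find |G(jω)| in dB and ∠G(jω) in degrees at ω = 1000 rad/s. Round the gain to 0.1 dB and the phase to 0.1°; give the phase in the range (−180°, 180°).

6.0 dB, 5.8°

At ω = 1000 rad/s:
zero (1 + j1000·1) = 1 + j1000 → |·| ≈ 1000, ∠ ≈ 89.94°
zero (1 + j1000·0.2) = 1 + j200 → |·| ≈ 200, ∠ ≈ 89.71°
pole (1 + j1000·0.125) = 1 + j125 → |·| ≈ 125, ∠ ≈ 89.54°
pole (1 + j1000·0.01) = 1 + j10 → |·| ≈ 10.05, ∠ ≈ 84.29°
|G| = 0.0125 · 1000 · 200 / (125 · 10.05) ≈ 1.99
Gain = 20 log₁₀(1.99) ≈ 5.98 dB
∠G = (89.94° + 89.71°) − (89.54° + 84.29°) = 5.82°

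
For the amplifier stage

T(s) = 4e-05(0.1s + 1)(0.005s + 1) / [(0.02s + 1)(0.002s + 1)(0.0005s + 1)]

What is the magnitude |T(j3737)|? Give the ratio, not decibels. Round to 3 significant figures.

0.000234

At ω = 3737 rad/s:
zero (1 + j3737·0.1) = 1 + j373.7 → |·| ≈ 373.7, ∠ ≈ 89.85°
zero (1 + j3737·0.005) = 1 + j18.685 → |·| ≈ 18.712, ∠ ≈ 86.94°
pole (1 + j3737·0.02) = 1 + j74.74 → |·| ≈ 74.747, ∠ ≈ 89.23°
pole (1 + j3737·0.002) = 1 + j7.474 → |·| ≈ 7.5406, ∠ ≈ 82.38°
pole (1 + j3737·0.0005) = 1 + j1.8685 → |·| ≈ 2.1193, ∠ ≈ 61.84°
|T| = 4e-05 · 373.7 · 18.712 / (74.747 · 7.5406 · 2.1193) ≈ 0.00023416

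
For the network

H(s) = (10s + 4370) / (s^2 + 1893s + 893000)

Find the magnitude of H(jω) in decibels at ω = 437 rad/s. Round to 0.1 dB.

-44.9 dB

Substitute s = j437:
Numerator: 10(j437) + 4370 = 4370 + j4370
Denominator: (j437)^2 + 1893(j437) + 893000 = 702031 + j827241
|N| = √(4370² + 4370²) ≈ 6180.1, ∠N ≈ 45.00°
|D| = √(702031² + 827241²) ≈ 1.085e+06, ∠D ≈ 49.68°
|H| = 6180.1 / 1.085e+06 ≈ 0.0056959
Gain = 20 log₁₀(0.0056959) ≈ -44.89 dB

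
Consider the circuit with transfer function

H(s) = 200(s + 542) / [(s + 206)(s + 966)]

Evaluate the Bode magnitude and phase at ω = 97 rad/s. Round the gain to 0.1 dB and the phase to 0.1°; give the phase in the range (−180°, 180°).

At s = jω = j97:
zero (s+542): 542 + j97 → |·| = √(542²+97²) = √303173 ≈ 550.61, ∠ = arctan(97/542) ≈ 10.15°
pole (s+206): 206 + j97 → |·| = √(206²+97²) = √51845 ≈ 227.69, ∠ = arctan(97/206) ≈ 25.21°
pole (s+966): 966 + j97 → |·| = √(966²+97²) = √942565 ≈ 970.86, ∠ = arctan(97/966) ≈ 5.73°
|H| = 200 · 550.61 / 2.2106e+05 ≈ 0.49815
Gain = 20 log₁₀(0.49815) ≈ -6.05 dB
∠H = 10.15° − 30.94° = -20.79°

-6.1 dB, -20.8°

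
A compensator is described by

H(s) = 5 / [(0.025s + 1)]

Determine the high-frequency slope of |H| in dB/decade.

Each pole contributes −20 dB/decade at high frequency; each zero contributes +20 dB/decade.
Net: 0 zero(s) − 1 pole(s) → -20 dB/decade.

-20 dB/decade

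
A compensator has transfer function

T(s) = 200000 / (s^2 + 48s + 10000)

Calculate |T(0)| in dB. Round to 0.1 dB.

T(0) = 200000 / 10000 = 20
20 log₁₀(20) ≈ 26.02 dB

26.0 dB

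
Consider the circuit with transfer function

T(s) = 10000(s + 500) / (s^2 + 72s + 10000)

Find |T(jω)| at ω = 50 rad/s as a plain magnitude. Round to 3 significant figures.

At s = jω = j50:
zero (s+500): 500 + j50 → |·| = √(500²+50²) = √252500 ≈ 502.49, ∠ = arctan(50/500) ≈ 5.71°
quadratic: (j50)² + 72·j50 + 10000 = 7500 + j3600 → |·| ≈ 8319.3, ∠ ≈ 25.64°
|T| = 10000 · 502.49 / 8319.3 ≈ 604.01

604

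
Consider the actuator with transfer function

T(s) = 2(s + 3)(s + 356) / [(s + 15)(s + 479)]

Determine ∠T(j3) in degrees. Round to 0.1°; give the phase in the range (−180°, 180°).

33.8°

At s = jω = j3:
zero (s+3): 3 + j3 → |·| = √(3²+3²) = √18 ≈ 4.2426, ∠ = arctan(3/3) ≈ 45.00°
zero (s+356): 356 + j3 → |·| = √(356²+3²) = √126745 ≈ 356.01, ∠ = arctan(3/356) ≈ 0.48°
pole (s+15): 15 + j3 → |·| = √(15²+3²) = √234 ≈ 15.297, ∠ = arctan(3/15) ≈ 11.31°
pole (s+479): 479 + j3 → |·| = √(479²+3²) = √229450 ≈ 479.01, ∠ = arctan(3/479) ≈ 0.36°
∠T = 45.48° − 11.67° = 33.81°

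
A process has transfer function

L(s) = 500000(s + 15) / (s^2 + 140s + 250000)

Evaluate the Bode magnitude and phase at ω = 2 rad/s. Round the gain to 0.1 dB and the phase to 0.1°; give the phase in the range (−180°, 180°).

At s = jω = j2:
zero (s+15): 15 + j2 → |·| = √(15²+2²) = √229 ≈ 15.133, ∠ = arctan(2/15) ≈ 7.59°
quadratic: (j2)² + 140·j2 + 250000 = 249996 + j280 → |·| ≈ 2.5e+05, ∠ ≈ 0.06°
|L| = 500000 · 15.133 / 2.5e+05 ≈ 30.266
Gain = 20 log₁₀(30.266) ≈ 29.62 dB
∠L = 7.59° − 0.06° = 7.53°

29.6 dB, 7.5°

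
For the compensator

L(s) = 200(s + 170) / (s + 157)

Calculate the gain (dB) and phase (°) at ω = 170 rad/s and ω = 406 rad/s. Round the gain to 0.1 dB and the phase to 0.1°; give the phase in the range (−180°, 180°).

ω = 170: 46.4 dB, -2.3°; ω = 406: 46.1 dB, -1.6°

At s = jω = j170:
zero (s+170): 170 + j170 → |·| = √(170²+170²) = √57800 ≈ 240.42, ∠ = arctan(170/170) ≈ 45.00°
pole (s+157): 157 + j170 → |·| = √(157²+170²) = √53549 ≈ 231.41, ∠ = arctan(170/157) ≈ 47.28°
|L| = 200 · 240.42 / 231.41 ≈ 207.79
Gain = 20 log₁₀(207.79) ≈ 46.35 dB
∠L = 45.00° − 47.28° = -2.28°

At s = jω = j406:
zero (s+170): 170 + j406 → |·| = √(170²+406²) = √193736 ≈ 440.15, ∠ = arctan(406/170) ≈ 67.28°
pole (s+157): 157 + j406 → |·| = √(157²+406²) = √189485 ≈ 435.3, ∠ = arctan(406/157) ≈ 68.86°
|L| = 200 · 440.15 / 435.3 ≈ 202.23
Gain = 20 log₁₀(202.23) ≈ 46.12 dB
∠L = 67.28° − 68.86° = -1.58°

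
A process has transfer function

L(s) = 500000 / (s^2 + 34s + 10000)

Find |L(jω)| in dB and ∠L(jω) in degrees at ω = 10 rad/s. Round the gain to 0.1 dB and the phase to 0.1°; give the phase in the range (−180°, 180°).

34.1 dB, -2.0°

At s = jω = j10:
quadratic: (j10)² + 34·j10 + 10000 = 9900 + j340 → |·| ≈ 9905.8, ∠ ≈ 1.97°
|L| = 500000 / 9905.8 ≈ 50.475
Gain = 20 log₁₀(50.475) ≈ 34.06 dB
∠L = 0.00° − 1.97° = -1.97°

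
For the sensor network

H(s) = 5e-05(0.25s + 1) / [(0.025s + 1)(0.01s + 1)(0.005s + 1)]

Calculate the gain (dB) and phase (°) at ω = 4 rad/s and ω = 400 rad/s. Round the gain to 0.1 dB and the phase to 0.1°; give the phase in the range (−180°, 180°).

At ω = 4 rad/s:
zero (1 + j4·0.25) = 1 + j1 → |·| ≈ 1.4142, ∠ ≈ 45.00°
pole (1 + j4·0.025) = 1 + j0.1 → |·| ≈ 1.005, ∠ ≈ 5.71°
pole (1 + j4·0.01) = 1 + j0.04 → |·| ≈ 1.0008, ∠ ≈ 2.29°
pole (1 + j4·0.005) = 1 + j0.02 → |·| ≈ 1.0002, ∠ ≈ 1.15°
|H| = 5e-05 · 1.4142 / (1.005 · 1.0008 · 1.0002) ≈ 7.0288e-05
Gain = 20 log₁₀(7.0288e-05) ≈ -83.06 dB
∠H = (45.00°) − (5.71° + 2.29° + 1.15°) = 35.85°

At ω = 400 rad/s:
zero (1 + j400·0.25) = 1 + j100 → |·| ≈ 100, ∠ ≈ 89.43°
pole (1 + j400·0.025) = 1 + j10 → |·| ≈ 10.05, ∠ ≈ 84.29°
pole (1 + j400·0.01) = 1 + j4 → |·| ≈ 4.1231, ∠ ≈ 75.96°
pole (1 + j400·0.005) = 1 + j2 → |·| ≈ 2.2361, ∠ ≈ 63.43°
|H| = 5e-05 · 100 / (10.05 · 4.1231 · 2.2361) ≈ 5.3962e-05
Gain = 20 log₁₀(5.3962e-05) ≈ -85.36 dB
∠H = (89.43°) − (84.29° + 75.96° + 63.43°) = -134.25°

ω = 4: -83.1 dB, 35.9°; ω = 400: -85.4 dB, -134.3°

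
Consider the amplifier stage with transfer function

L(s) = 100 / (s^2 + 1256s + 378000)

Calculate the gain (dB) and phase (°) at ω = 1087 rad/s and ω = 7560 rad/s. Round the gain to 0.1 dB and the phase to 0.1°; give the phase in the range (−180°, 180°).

ω = 1087: -84.0 dB, -120.5°; ω = 7560: -115.2 dB, -170.5°

Substitute s = j1087:
Numerator: 100 = 100 + j0
Denominator: (j1087)^2 + 1256(j1087) + 378000 = -803569 + j1365272
|N| = √(100² + 0²) ≈ 100, ∠N ≈ 0.00°
|D| = √(803569² + 1365272²) ≈ 1.5842e+06, ∠D ≈ 120.48°
|L| = 100 / 1.5842e+06 ≈ 6.3123e-05
Gain = 20 log₁₀(6.3123e-05) ≈ -84.00 dB
∠L = 0.00° − 120.48° = -120.48°

Substitute s = j7560:
Numerator: 100 = 100 + j0
Denominator: (j7560)^2 + 1256(j7560) + 378000 = -56775600 + j9495360
|N| = √(100² + 0²) ≈ 100, ∠N ≈ 0.00°
|D| = √(56775600² + 9495360²) ≈ 5.7564e+07, ∠D ≈ 170.51°
|L| = 100 / 5.7564e+07 ≈ 1.7372e-06
Gain = 20 log₁₀(1.7372e-06) ≈ -115.20 dB
∠L = 0.00° − 170.51° = -170.51°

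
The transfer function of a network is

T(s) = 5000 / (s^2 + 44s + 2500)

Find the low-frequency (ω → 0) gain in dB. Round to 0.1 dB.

T(0) = 5000 / 2500 = 2
20 log₁₀(2) ≈ 6.02 dB

6.0 dB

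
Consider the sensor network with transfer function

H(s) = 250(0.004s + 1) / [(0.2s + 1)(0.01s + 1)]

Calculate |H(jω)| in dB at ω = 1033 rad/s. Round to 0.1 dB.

At ω = 1033 rad/s:
zero (1 + j1033·0.004) = 1 + j4.132 → |·| ≈ 4.2513, ∠ ≈ 76.40°
pole (1 + j1033·0.2) = 1 + j206.6 → |·| ≈ 206.6, ∠ ≈ 89.72°
pole (1 + j1033·0.01) = 1 + j10.33 → |·| ≈ 10.378, ∠ ≈ 84.47°
|H| = 250 · 4.2513 / (206.6 · 10.378) ≈ 0.4957
Gain = 20 log₁₀(0.4957) ≈ -6.10 dB

-6.1 dB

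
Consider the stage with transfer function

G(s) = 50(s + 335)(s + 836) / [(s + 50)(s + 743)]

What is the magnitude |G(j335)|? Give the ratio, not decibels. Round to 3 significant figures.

At s = jω = j335:
zero (s+335): 335 + j335 → |·| = √(335²+335²) = √224450 ≈ 473.76, ∠ = arctan(335/335) ≈ 45.00°
zero (s+836): 836 + j335 → |·| = √(836²+335²) = √811121 ≈ 900.62, ∠ = arctan(335/836) ≈ 21.84°
pole (s+50): 50 + j335 → |·| = √(50²+335²) = √114725 ≈ 338.71, ∠ = arctan(335/50) ≈ 81.51°
pole (s+743): 743 + j335 → |·| = √(743²+335²) = √664274 ≈ 815.03, ∠ = arctan(335/743) ≈ 24.27°
|G| = 50 · 4.2668e+05 / 2.7606e+05 ≈ 77.28

77.3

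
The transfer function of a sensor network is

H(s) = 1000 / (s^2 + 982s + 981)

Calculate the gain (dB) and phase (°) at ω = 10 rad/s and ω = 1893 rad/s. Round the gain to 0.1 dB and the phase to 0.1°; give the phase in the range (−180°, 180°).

ω = 10: -19.9 dB, -84.9°; ω = 1893: -72.1 dB, -152.6°

Substitute s = j10:
Numerator: 1000 = 1000 + j0
Denominator: (j10)^2 + 982(j10) + 981 = 881 + j9820
|N| = √(1000² + 0²) ≈ 1000, ∠N ≈ 0.00°
|D| = √(881² + 9820²) ≈ 9859.4, ∠D ≈ 84.87°
|H| = 1000 / 9859.4 ≈ 0.10143
Gain = 20 log₁₀(0.10143) ≈ -19.88 dB
∠H = 0.00° − 84.87° = -84.87°

Substitute s = j1893:
Numerator: 1000 = 1000 + j0
Denominator: (j1893)^2 + 982(j1893) + 981 = -3582468 + j1858926
|N| = √(1000² + 0²) ≈ 1000, ∠N ≈ 0.00°
|D| = √(3582468² + 1858926²) ≈ 4.036e+06, ∠D ≈ 152.58°
|H| = 1000 / 4.036e+06 ≈ 0.00024777
Gain = 20 log₁₀(0.00024777) ≈ -72.12 dB
∠H = 0.00° − 152.58° = -152.58°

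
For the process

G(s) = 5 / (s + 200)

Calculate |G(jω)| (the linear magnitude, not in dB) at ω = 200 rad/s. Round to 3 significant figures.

At s = jω = j200:
pole (s+200): 200 + j200 → |·| = √(200²+200²) = √80000 ≈ 282.84, ∠ = arctan(200/200) ≈ 45.00°
|G| = 5 / 282.84 ≈ 0.017678

0.0177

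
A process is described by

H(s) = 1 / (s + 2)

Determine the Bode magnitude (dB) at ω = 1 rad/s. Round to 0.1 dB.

Substitute s = j1:
Numerator: 1 = 1 + j0
Denominator: (j1) + 2 = 2 + j1
|N| = √(1² + 0²) ≈ 1, ∠N ≈ 0.00°
|D| = √(2² + 1²) ≈ 2.2361, ∠D ≈ 26.57°
|H| = 1 / 2.2361 ≈ 0.44721
Gain = 20 log₁₀(0.44721) ≈ -6.99 dB

-7.0 dB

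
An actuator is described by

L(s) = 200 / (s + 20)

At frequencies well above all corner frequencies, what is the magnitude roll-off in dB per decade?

-20 dB/decade

Each pole contributes −20 dB/decade at high frequency; each zero contributes +20 dB/decade.
Net: 0 zero(s) − 1 pole(s) → -20 dB/decade.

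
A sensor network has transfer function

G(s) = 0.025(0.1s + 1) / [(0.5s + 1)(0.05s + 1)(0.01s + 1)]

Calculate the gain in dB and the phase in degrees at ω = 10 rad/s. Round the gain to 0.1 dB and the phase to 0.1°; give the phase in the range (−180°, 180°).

At ω = 10 rad/s:
zero (1 + j10·0.1) = 1 + j1 → |·| ≈ 1.4142, ∠ ≈ 45.00°
pole (1 + j10·0.5) = 1 + j5 → |·| ≈ 5.099, ∠ ≈ 78.69°
pole (1 + j10·0.05) = 1 + j0.5 → |·| ≈ 1.118, ∠ ≈ 26.57°
pole (1 + j10·0.01) = 1 + j0.1 → |·| ≈ 1.005, ∠ ≈ 5.71°
|G| = 0.025 · 1.4142 / (5.099 · 1.118 · 1.005) ≈ 0.006171
Gain = 20 log₁₀(0.006171) ≈ -44.19 dB
∠G = (45.00°) − (78.69° + 26.57° + 5.71°) = -65.97°

-44.2 dB, -66.0°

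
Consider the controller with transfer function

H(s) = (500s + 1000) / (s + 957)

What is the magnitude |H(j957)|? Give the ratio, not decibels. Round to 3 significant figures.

354

Substitute s = j957:
Numerator: 500(j957) + 1000 = 1000 + j478500
Denominator: (j957) + 957 = 957 + j957
|N| = √(1000² + 478500²) ≈ 4.785e+05, ∠N ≈ 89.88°
|D| = √(957² + 957²) ≈ 1353.4, ∠D ≈ 45.00°
|H| = 4.785e+05 / 1353.4 ≈ 353.55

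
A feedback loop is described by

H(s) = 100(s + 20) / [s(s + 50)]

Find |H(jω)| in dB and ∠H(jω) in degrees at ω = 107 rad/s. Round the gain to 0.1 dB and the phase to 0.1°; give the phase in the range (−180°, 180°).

-1.3 dB, -75.5°

At s = jω = j107:
zero (s+20): 20 + j107 → |·| = √(20²+107²) = √11849 ≈ 108.85, ∠ = arctan(107/20) ≈ 79.41°
pole (s+50): 50 + j107 → |·| = √(50²+107²) = √13949 ≈ 118.11, ∠ = arctan(107/50) ≈ 64.95°
pole at origin: |s| = 107, ∠ = 90.00° (in denominator)
|H| = 100 · 108.85 / 12638 ≈ 0.86129
Gain = 20 log₁₀(0.86129) ≈ -1.30 dB
∠H = 79.41° − 154.95° = -75.54°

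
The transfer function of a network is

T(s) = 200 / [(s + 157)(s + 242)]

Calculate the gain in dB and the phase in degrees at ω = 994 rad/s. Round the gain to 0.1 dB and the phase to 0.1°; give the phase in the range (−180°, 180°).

-74.2 dB, -157.3°

At s = jω = j994:
pole (s+157): 157 + j994 → |·| = √(157²+994²) = √1012685 ≈ 1006.3, ∠ = arctan(994/157) ≈ 81.02°
pole (s+242): 242 + j994 → |·| = √(242²+994²) = √1046600 ≈ 1023, ∠ = arctan(994/242) ≈ 76.32°
|T| = 200 / 1.0294e+06 ≈ 0.00019429
Gain = 20 log₁₀(0.00019429) ≈ -74.23 dB
∠T = 0.00° − 157.34° = -157.34°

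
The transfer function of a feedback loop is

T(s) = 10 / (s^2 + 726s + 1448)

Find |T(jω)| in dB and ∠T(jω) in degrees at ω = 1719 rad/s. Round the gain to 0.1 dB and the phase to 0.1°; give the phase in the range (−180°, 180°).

-110.1 dB, -157.1°

Substitute s = j1719:
Numerator: 10 = 10 + j0
Denominator: (j1719)^2 + 726(j1719) + 1448 = -2953513 + j1247994
|N| = √(10² + 0²) ≈ 10, ∠N ≈ 0.00°
|D| = √(2953513² + 1247994²) ≈ 3.2064e+06, ∠D ≈ 157.09°
|T| = 10 / 3.2064e+06 ≈ 3.1188e-06
Gain = 20 log₁₀(3.1188e-06) ≈ -110.12 dB
∠T = 0.00° − 157.09° = -157.09°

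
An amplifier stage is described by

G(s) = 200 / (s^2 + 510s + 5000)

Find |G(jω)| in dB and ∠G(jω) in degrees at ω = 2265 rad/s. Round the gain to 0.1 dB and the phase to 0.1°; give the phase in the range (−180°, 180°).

-88.4 dB, -167.3°

Substitute s = j2265:
Numerator: 200 = 200 + j0
Denominator: (j2265)^2 + 510(j2265) + 5000 = -5125225 + j1155150
|N| = √(200² + 0²) ≈ 200, ∠N ≈ 0.00°
|D| = √(5125225² + 1155150²) ≈ 5.2538e+06, ∠D ≈ 167.30°
|G| = 200 / 5.2538e+06 ≈ 3.8068e-05
Gain = 20 log₁₀(3.8068e-05) ≈ -88.39 dB
∠G = 0.00° − 167.30° = -167.30°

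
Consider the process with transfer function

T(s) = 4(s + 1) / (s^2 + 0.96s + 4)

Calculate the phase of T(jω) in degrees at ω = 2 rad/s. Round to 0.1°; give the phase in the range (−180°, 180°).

At s = jω = j2:
zero (s+1): 1 + j2 → |·| = √(1²+2²) = √5 ≈ 2.2361, ∠ = arctan(2/1) ≈ 63.43°
quadratic: (j2)² + 0.96·j2 + 4 = 0 + j1.92 → |·| ≈ 1.92, ∠ ≈ 90.00°
∠T = 63.43° − 90.00° = -26.57°

-26.6°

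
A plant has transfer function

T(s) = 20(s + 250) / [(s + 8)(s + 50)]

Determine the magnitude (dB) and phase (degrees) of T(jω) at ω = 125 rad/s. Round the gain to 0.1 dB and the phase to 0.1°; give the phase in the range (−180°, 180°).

-9.6 dB, -128.0°

At s = jω = j125:
zero (s+250): 250 + j125 → |·| = √(250²+125²) = √78125 ≈ 279.51, ∠ = arctan(125/250) ≈ 26.57°
pole (s+8): 8 + j125 → |·| = √(8²+125²) = √15689 ≈ 125.26, ∠ = arctan(125/8) ≈ 86.34°
pole (s+50): 50 + j125 → |·| = √(50²+125²) = √18125 ≈ 134.63, ∠ = arctan(125/50) ≈ 68.20°
|T| = 20 · 279.51 / 16864 ≈ 0.33149
Gain = 20 log₁₀(0.33149) ≈ -9.59 dB
∠T = 26.57° − 154.54° = -127.97°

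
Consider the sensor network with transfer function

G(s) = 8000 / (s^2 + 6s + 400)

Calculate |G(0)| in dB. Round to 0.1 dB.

26.0 dB

G(0) = 8000 / 400 = 20
20 log₁₀(20) ≈ 26.02 dB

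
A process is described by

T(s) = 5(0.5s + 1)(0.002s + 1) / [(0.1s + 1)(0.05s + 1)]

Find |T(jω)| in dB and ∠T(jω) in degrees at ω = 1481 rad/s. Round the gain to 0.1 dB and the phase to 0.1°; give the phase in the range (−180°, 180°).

0.5 dB, -17.6°

At ω = 1481 rad/s:
zero (1 + j1481·0.5) = 1 + j740.5 → |·| ≈ 740.5, ∠ ≈ 89.92°
zero (1 + j1481·0.002) = 1 + j2.962 → |·| ≈ 3.1263, ∠ ≈ 71.34°
pole (1 + j1481·0.1) = 1 + j148.1 → |·| ≈ 148.1, ∠ ≈ 89.61°
pole (1 + j1481·0.05) = 1 + j74.05 → |·| ≈ 74.057, ∠ ≈ 89.23°
|T| = 5 · 740.5 · 3.1263 / (148.1 · 74.057) ≈ 1.0554
Gain = 20 log₁₀(1.0554) ≈ 0.47 dB
∠T = (89.92° + 71.34°) − (89.61° + 89.23°) = -17.58°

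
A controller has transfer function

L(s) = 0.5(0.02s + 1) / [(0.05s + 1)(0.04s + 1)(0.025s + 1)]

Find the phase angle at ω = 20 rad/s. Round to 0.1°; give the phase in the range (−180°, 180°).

At ω = 20 rad/s:
zero (1 + j20·0.02) = 1 + j0.4 → |·| ≈ 1.077, ∠ ≈ 21.80°
pole (1 + j20·0.05) = 1 + j1 → |·| ≈ 1.4142, ∠ ≈ 45.00°
pole (1 + j20·0.04) = 1 + j0.8 → |·| ≈ 1.2806, ∠ ≈ 38.66°
pole (1 + j20·0.025) = 1 + j0.5 → |·| ≈ 1.118, ∠ ≈ 26.57°
∠L = (21.80°) − (45.00° + 38.66° + 26.57°) = -88.43°

-88.4°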